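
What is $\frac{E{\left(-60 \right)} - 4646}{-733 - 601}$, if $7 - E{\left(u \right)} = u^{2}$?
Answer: $\frac{8239}{1334} \approx 6.1762$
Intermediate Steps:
$E{\left(u \right)} = 7 - u^{2}$
$\frac{E{\left(-60 \right)} - 4646}{-733 - 601} = \frac{\left(7 - \left(-60\right)^{2}\right) - 4646}{-733 - 601} = \frac{\left(7 - 3600\right) - 4646}{-1334} = \left(\left(7 - 3600\right) - 4646\right) \left(- \frac{1}{1334}\right) = \left(-3593 - 4646\right) \left(- \frac{1}{1334}\right) = \left(-8239\right) \left(- \frac{1}{1334}\right) = \frac{8239}{1334}$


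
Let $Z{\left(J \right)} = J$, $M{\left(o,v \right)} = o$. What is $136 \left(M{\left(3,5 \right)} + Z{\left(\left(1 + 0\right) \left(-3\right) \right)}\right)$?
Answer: $0$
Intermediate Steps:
$136 \left(M{\left(3,5 \right)} + Z{\left(\left(1 + 0\right) \left(-3\right) \right)}\right) = 136 \left(3 + \left(1 + 0\right) \left(-3\right)\right) = 136 \left(3 + 1 \left(-3\right)\right) = 136 \left(3 - 3\right) = 136 \cdot 0 = 0$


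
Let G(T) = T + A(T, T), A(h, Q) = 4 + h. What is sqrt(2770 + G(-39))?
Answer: 2*sqrt(674) ≈ 51.923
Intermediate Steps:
G(T) = 4 + 2*T (G(T) = T + (4 + T) = 4 + 2*T)
sqrt(2770 + G(-39)) = sqrt(2770 + (4 + 2*(-39))) = sqrt(2770 + (4 - 78)) = sqrt(2770 - 74) = sqrt(2696) = 2*sqrt(674)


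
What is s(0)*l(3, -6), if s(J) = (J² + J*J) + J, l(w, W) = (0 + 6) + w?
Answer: 0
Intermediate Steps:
l(w, W) = 6 + w
s(J) = J + 2*J² (s(J) = (J² + J²) + J = 2*J² + J = J + 2*J²)
s(0)*l(3, -6) = (0*(1 + 2*0))*(6 + 3) = (0*(1 + 0))*9 = (0*1)*9 = 0*9 = 0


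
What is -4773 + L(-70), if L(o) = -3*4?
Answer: -4785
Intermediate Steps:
L(o) = -12
-4773 + L(-70) = -4773 - 12 = -4785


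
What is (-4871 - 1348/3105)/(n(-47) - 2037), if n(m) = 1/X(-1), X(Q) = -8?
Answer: 121006424/50602185 ≈ 2.3913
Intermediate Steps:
n(m) = -⅛ (n(m) = 1/(-8) = -⅛)
(-4871 - 1348/3105)/(n(-47) - 2037) = (-4871 - 1348/3105)/(-⅛ - 2037) = (-4871 - 1348*1/3105)/(-16297/8) = (-4871 - 1348/3105)*(-8/16297) = -15125803/3105*(-8/16297) = 121006424/50602185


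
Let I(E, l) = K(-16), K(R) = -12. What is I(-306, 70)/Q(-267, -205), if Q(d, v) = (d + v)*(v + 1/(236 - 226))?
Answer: -5/40297 ≈ -0.00012408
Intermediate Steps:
I(E, l) = -12
Q(d, v) = (1/10 + v)*(d + v) (Q(d, v) = (d + v)*(v + 1/10) = (d + v)*(1/10 + v) = (1/10 + v)*(d + v))
I(-306, 70)/Q(-267, -205) = -12/((-205)**2 + (1/10)*(-267) + (1/10)*(-205) - 267*(-205)) = -12/(42025 - 267/10 - 41/2 + 54735) = -12/483564/5 = -12*5/483564 = -5/40297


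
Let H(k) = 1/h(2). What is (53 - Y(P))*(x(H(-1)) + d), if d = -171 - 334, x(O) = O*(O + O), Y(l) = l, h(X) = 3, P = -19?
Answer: -36344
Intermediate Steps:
H(k) = ⅓ (H(k) = 1/3 = ⅓)
x(O) = 2*O² (x(O) = O*(2*O) = 2*O²)
d = -505
(53 - Y(P))*(x(H(-1)) + d) = (53 - 1*(-19))*(2*(⅓)² - 505) = (53 + 19)*(2*(⅑) - 505) = 72*(2/9 - 505) = 72*(-4543/9) = -36344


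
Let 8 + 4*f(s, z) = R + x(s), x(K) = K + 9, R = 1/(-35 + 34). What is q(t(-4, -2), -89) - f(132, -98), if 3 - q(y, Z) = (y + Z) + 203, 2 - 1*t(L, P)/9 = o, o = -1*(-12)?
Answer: -54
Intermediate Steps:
o = 12
R = -1 (R = 1/(-1) = -1)
x(K) = 9 + K
f(s, z) = s/4 (f(s, z) = -2 + (-1 + (9 + s))/4 = -2 + (8 + s)/4 = -2 + (2 + s/4) = s/4)
t(L, P) = -90 (t(L, P) = 18 - 9*12 = 18 - 108 = -90)
q(y, Z) = -200 - Z - y (q(y, Z) = 3 - ((y + Z) + 203) = 3 - ((Z + y) + 203) = 3 - (203 + Z + y) = 3 + (-203 - Z - y) = -200 - Z - y)
q(t(-4, -2), -89) - f(132, -98) = (-200 - 1*(-89) - 1*(-90)) - 132/4 = (-200 + 89 + 90) - 1*33 = -21 - 33 = -54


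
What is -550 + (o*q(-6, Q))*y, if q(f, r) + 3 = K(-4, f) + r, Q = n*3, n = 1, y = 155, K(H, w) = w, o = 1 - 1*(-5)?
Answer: -6130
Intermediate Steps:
o = 6 (o = 1 + 5 = 6)
Q = 3 (Q = 1*3 = 3)
q(f, r) = -3 + f + r (q(f, r) = -3 + (f + r) = -3 + f + r)
-550 + (o*q(-6, Q))*y = -550 + (6*(-3 - 6 + 3))*155 = -550 + (6*(-6))*155 = -550 - 36*155 = -550 - 5580 = -6130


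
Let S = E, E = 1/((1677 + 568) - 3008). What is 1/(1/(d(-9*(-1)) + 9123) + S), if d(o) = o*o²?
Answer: -7517076/9089 ≈ -827.05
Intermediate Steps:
E = -1/763 (E = 1/(2245 - 3008) = 1/(-763) = -1/763 ≈ -0.0013106)
d(o) = o³
S = -1/763 ≈ -0.0013106
1/(1/(d(-9*(-1)) + 9123) + S) = 1/(1/((-9*(-1))³ + 9123) - 1/763) = 1/(1/(9³ + 9123) - 1/763) = 1/(1/(729 + 9123) - 1/763) = 1/(1/9852 - 1/763) = 1/(-9089/7517076) = -7517076/9089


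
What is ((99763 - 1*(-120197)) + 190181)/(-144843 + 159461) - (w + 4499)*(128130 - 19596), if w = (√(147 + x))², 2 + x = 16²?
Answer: -7774094648659/14618 ≈ -5.3182e+8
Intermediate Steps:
x = 254 (x = -2 + 16² = -2 + 256 = 254)
w = 401 (w = (√(147 + 254))² = (√401)² = 401)
((99763 - 1*(-120197)) + 190181)/(-144843 + 159461) - (w + 4499)*(128130 - 19596) = ((99763 - 1*(-120197)) + 190181)/(-144843 + 159461) - (401 + 4499)*(128130 - 19596) = ((99763 + 120197) + 190181)/14618 - 4900*108534 = (219960 + 190181)*(1/14618) - 1*531816600 = 410141*(1/14618) - 531816600 = 410141/14618 - 531816600 = -7774094648659/14618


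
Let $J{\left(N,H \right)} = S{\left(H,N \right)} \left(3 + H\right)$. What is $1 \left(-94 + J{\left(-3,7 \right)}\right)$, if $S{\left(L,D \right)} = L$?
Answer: $-24$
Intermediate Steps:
$J{\left(N,H \right)} = H \left(3 + H\right)$
$1 \left(-94 + J{\left(-3,7 \right)}\right) = 1 \left(-94 + 7 \left(3 + 7\right)\right) = 1 \left(-94 + 7 \cdot 10\right) = 1 \left(-94 + 70\right) = 1 \left(-24\right) = -24$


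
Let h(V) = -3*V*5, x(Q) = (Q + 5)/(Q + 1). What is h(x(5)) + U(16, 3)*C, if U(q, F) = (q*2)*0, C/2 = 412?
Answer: -25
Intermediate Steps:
C = 824 (C = 2*412 = 824)
x(Q) = (5 + Q)/(1 + Q)
h(V) = -15*V
U(q, F) = 0 (U(q, F) = (2*q)*0 = 0)
h(x(5)) + U(16, 3)*C = -15*(5 + 5)/(1 + 5) + 0*824 = -15*10/6 + 0 = -5*10/2 + 0 = -15*5/3 + 0 = -25 + 0 = -25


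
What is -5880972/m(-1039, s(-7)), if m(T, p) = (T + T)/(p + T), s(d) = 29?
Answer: -2969890860/1039 ≈ -2.8584e+6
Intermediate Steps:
m(T, p) = 2*T/(T + p) (m(T, p) = (2*T)/(T + p) = 2*T/(T + p))
-5880972/m(-1039, s(-7)) = -5880972/(2*(-1039)/(-1039 + 29)) = -5880972/(2*(-1039)/(-1010)) = -5880972/(2*(-1039)*(-1/1010)) = -5880972/1039/505 = -5880972*505/1039 = -2969890860/1039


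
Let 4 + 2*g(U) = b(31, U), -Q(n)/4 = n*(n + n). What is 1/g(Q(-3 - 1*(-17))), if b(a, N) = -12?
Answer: -⅛ ≈ -0.12500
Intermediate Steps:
Q(n) = -8*n² (Q(n) = -4*n*(n + n) = -4*n*2*n = -8*n²)
g(U) = -8 (g(U) = -2 + (½)*(-12) = -2 - 6 = -8)
1/g(Q(-3 - 1*(-17))) = 1/(-8) = -⅛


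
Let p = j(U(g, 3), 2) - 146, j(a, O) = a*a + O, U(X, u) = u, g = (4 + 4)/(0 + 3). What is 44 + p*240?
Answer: -32356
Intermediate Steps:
g = 8/3 ≈ 2.6667
j(a, O) = O + a² (j(a, O) = a² + O = O + a²)
p = -135 (p = (2 + 3²) - 146 = (2 + 9) - 146 = 11 - 146 = -135)
44 + p*240 = 44 - 135*240 = 44 - 32400 = -32356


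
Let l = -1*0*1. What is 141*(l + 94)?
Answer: 13254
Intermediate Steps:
l = 0 (l = 0*1 = 0)
141*(l + 94) = 141*(0 + 94) = 141*94 = 13254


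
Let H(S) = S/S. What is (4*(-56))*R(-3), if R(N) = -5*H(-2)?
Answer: 1120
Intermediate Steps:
H(S) = 1
R(N) = -5 (R(N) = -5*1 = -5)
(4*(-56))*R(-3) = (4*(-56))*(-5) = -224*(-5) = 1120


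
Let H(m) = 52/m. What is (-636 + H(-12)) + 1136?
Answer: 1487/3 ≈ 495.67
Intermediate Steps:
(-636 + H(-12)) + 1136 = (-636 + 52/(-12)) + 1136 = (-636 + 52*(-1/12)) + 1136 = (-636 - 13/3) + 1136 = -1921/3 + 1136 = 1487/3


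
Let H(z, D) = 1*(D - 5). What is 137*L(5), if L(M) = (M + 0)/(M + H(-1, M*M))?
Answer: 137/5 ≈ 27.400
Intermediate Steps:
H(z, D) = -5 + D (H(z, D) = 1*(-5 + D) = -5 + D)
L(M) = M/(-5 + M + M**2) (L(M) = (M + 0)/(M + (-5 + M*M)) = M/(M + (-5 + M**2)) = M/(-5 + M + M**2))
137*L(5) = 137*(5/(-5 + 5 + 5**2)) = 137*(5/(-5 + 5 + 25)) = 137*(5/25) = 137*(5*(1/25)) = 137*(1/5) = 137/5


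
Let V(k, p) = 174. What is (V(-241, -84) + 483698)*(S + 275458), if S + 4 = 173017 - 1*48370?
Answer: 193597671072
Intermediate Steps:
S = 124643 (S = -4 + (173017 - 1*48370) = -4 + (173017 - 48370) = -4 + 124647 = 124643)
(V(-241, -84) + 483698)*(S + 275458) = (174 + 483698)*(124643 + 275458) = 483872*400101 = 193597671072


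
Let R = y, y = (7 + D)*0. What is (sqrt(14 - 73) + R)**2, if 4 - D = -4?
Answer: -59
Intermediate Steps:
D = 8 (D = 4 - 1*(-4) = 4 + 4 = 8)
y = 0 (y = (7 + 8)*0 = 15*0 = 0)
R = 0
(sqrt(14 - 73) + R)**2 = (sqrt(14 - 73) + 0)**2 = (sqrt(-59) + 0)**2 = (I*sqrt(59) + 0)**2 = (I*sqrt(59))**2 = -59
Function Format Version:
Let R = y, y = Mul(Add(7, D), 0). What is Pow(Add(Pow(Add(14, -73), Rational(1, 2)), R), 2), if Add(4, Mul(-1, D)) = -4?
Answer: -59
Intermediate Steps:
D = 8 (D = Add(4, Mul(-1, -4)) = Add(4, 4) = 8)
y = 0 (y = Mul(Add(7, 8), 0) = Mul(15, 0) = 0)
R = 0
Pow(Add(Pow(Add(14, -73), Rational(1, 2)), R), 2) = Pow(Add(Pow(Add(14, -73), Rational(1, 2)), 0), 2) = Pow(Add(Pow(-59, Rational(1, 2)), 0), 2) = Pow(Add(Mul(I, Pow(59, Rational(1, 2))), 0), 2) = Pow(Mul(I, Pow(59, Rational(1, 2))), 2) = -59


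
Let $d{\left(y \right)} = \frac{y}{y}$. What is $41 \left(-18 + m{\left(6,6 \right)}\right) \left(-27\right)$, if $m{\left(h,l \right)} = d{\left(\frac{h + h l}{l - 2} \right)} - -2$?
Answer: $16605$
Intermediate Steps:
$d{\left(y \right)} = 1$
$m{\left(h,l \right)} = 3$ ($m{\left(h,l \right)} = 1 - -2 = 1 + 2 = 3$)
$41 \left(-18 + m{\left(6,6 \right)}\right) \left(-27\right) = 41 \left(-18 + 3\right) \left(-27\right) = 41 \left(-15\right) \left(-27\right) = \left(-615\right) \left(-27\right) = 16605$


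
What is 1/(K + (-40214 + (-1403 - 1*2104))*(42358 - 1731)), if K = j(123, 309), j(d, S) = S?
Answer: -1/1776252758 ≈ -5.6298e-10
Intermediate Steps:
K = 309
1/(K + (-40214 + (-1403 - 1*2104))*(42358 - 1731)) = 1/(309 + (-40214 + (-1403 - 1*2104))*(42358 - 1731)) = 1/(309 + (-40214 + (-1403 - 2104))*40627) = 1/(309 + (-40214 - 3507)*40627) = 1/(309 - 43721*40627) = 1/(309 - 1776253067) = 1/(-1776252758) = -1/1776252758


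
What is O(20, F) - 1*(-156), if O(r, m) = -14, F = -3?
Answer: 142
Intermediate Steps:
O(20, F) - 1*(-156) = -14 - 1*(-156) = -14 + 156 = 142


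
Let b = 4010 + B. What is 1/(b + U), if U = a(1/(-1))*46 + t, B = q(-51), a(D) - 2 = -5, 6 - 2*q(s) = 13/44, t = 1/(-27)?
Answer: 2376/9206561 ≈ 0.00025808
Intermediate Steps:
t = -1/27 ≈ -0.037037
q(s) = 251/88 (q(s) = 3 - 13/(2*44) = 3 - ½*13/44 = 3 - 13/88 = 251/88)
a(D) = -3 (a(D) = 2 - 5 = -3)
B = 251/88 ≈ 2.8523
U = -3727/27 (U = -3*46 - 1/27 = -138 - 1/27 = -3727/27 ≈ -138.04)
b = 353131/88 (b = 4010 + 251/88 = 353131/88 ≈ 4012.9)
1/(b + U) = 1/(353131/88 - 3727/27) = 1/(9206561/2376) = 2376/9206561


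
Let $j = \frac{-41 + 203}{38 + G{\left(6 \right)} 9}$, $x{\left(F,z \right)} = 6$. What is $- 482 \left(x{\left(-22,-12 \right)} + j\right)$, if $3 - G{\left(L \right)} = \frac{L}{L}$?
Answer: $- \frac{60009}{14} \approx -4286.4$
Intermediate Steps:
$G{\left(L \right)} = 2$ ($G{\left(L \right)} = 3 - \frac{L}{L} = 3 - 1 = 2$)
$j = \frac{81}{28}$ ($j = \frac{-41 + 203}{38 + 2 \cdot 9} = \frac{162}{38 + 18} = \frac{162}{56} = 162 \cdot \frac{1}{56} = \frac{81}{28} \approx 2.8929$)
$- 482 \left(x{\left(-22,-12 \right)} + j\right) = - 482 \left(6 + \frac{81}{28}\right) = \left(-482\right) \frac{249}{28} = - \frac{60009}{14}$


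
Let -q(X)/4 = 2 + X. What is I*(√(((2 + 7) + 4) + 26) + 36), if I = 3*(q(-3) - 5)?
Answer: -108 - 3*√39 ≈ -126.73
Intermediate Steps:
q(X) = -8 - 4*X (q(X) = -4*(2 + X) = -8 - 4*X)
I = -3 (I = 3*((-8 - 4*(-3)) - 5) = 3*((-8 + 12) - 5) = 3*(4 - 5) = 3*(-1) = -3)
I*(√(((2 + 7) + 4) + 26) + 36) = -3*(√(((2 + 7) + 4) + 26) + 36) = -3*(√((9 + 4) + 26) + 36) = -3*(√(13 + 26) + 36) = -3*(√39 + 36) = -3*(36 + √39) = -108 - 3*√39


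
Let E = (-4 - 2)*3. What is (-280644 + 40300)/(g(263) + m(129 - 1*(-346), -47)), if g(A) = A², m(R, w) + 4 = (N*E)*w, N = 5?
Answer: -240344/73395 ≈ -3.2747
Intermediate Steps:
E = -18 (E = -6*3 = -18)
m(R, w) = -4 - 90*w (m(R, w) = -4 + (5*(-18))*w = -4 - 90*w)
(-280644 + 40300)/(g(263) + m(129 - 1*(-346), -47)) = (-280644 + 40300)/(263² + (-4 - 90*(-47))) = -240344/(69169 + (-4 + 4230)) = -240344/(69169 + 4226) = -240344/73395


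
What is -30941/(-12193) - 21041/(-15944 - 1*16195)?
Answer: 1250965712/391870827 ≈ 3.1923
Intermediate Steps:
-30941/(-12193) - 21041/(-15944 - 1*16195) = -30941*(-1/12193) - 21041/(-15944 - 16195) = 30941/12193 - 21041/(-32139) = 30941/12193 - 21041*(-1/32139) = 30941/12193 + 21041/32139 = 1250965712/391870827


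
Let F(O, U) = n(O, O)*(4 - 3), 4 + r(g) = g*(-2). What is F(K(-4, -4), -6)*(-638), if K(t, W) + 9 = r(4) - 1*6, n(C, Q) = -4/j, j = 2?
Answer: 1276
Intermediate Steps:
r(g) = -4 - 2*g (r(g) = -4 + g*(-2) = -4 - 2*g)
n(C, Q) = -2 (n(C, Q) = -4/2 = -4*½ = -2)
K(t, W) = -27 (K(t, W) = -9 + ((-4 - 2*4) - 1*6) = -9 + ((-4 - 8) - 6) = -9 + (-12 - 6) = -9 - 18 = -27)
F(O, U) = -2 (F(O, U) = -2*(4 - 3) = -2*1 = -2)
F(K(-4, -4), -6)*(-638) = -2*(-638) = 1276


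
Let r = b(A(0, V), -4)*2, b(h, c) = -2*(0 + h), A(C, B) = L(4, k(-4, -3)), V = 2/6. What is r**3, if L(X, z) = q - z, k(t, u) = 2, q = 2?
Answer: 0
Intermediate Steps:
V = 1/3 (V = 2*(1/6) = 1/3 ≈ 0.33333)
L(X, z) = 2 - z
A(C, B) = 0 (A(C, B) = 2 - 1*2 = 2 - 2 = 0)
b(h, c) = -2*h
r = 0 (r = -2*0*2 = 0*2 = 0)
r**3 = 0**3 = 0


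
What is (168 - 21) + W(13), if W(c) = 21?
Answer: 168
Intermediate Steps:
(168 - 21) + W(13) = (168 - 21) + 21 = 147 + 21 = 168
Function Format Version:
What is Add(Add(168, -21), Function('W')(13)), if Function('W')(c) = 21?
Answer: 168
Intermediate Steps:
Add(Add(168, -21), Function('W')(13)) = Add(Add(168, -21), 21) = Add(147, 21) = 168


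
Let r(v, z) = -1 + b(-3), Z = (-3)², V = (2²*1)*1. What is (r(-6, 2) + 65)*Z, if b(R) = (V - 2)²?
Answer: 612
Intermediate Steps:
V = 4 (V = (4*1)*1 = 4*1 = 4)
Z = 9
b(R) = 4 (b(R) = (4 - 2)² = 2² = 4)
r(v, z) = 3 (r(v, z) = -1 + 4 = 3)
(r(-6, 2) + 65)*Z = (3 + 65)*9 = 68*9 = 612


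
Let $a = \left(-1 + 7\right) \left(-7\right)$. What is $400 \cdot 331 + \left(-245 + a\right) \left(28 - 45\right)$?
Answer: $137279$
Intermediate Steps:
$a = -42$ ($a = 6 \left(-7\right) = -42$)
$400 \cdot 331 + \left(-245 + a\right) \left(28 - 45\right) = 400 \cdot 331 + \left(-245 - 42\right) \left(28 - 45\right) = 132400 - -4879 = 132400 + 4879 = 137279$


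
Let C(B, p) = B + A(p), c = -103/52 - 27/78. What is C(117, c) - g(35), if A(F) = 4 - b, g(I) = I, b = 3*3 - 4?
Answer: 81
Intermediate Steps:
b = 5 (b = 9 - 4 = 5)
A(F) = -1 (A(F) = 4 - 1*5 = 4 - 5 = -1)
c = -121/52 (c = -103*1/52 - 27*1/78 = -103/52 - 9/26 = -121/52 ≈ -2.3269)
C(B, p) = -1 + B (C(B, p) = B - 1 = -1 + B)
C(117, c) - g(35) = (-1 + 117) - 1*35 = 116 - 35 = 81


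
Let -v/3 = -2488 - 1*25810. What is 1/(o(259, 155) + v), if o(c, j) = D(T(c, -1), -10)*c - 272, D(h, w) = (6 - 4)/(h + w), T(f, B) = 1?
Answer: 9/761080 ≈ 1.1825e-5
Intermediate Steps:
D(h, w) = 2/(h + w)
o(c, j) = -272 - 2*c/9 (o(c, j) = (2/(1 - 10))*c - 272 = (2/(-9))*c - 272 = (2*(-⅑))*c - 272 = -2*c/9 - 272 = -272 - 2*c/9)
v = 84894 (v = -3*(-2488 - 1*25810) = -3*(-2488 - 25810) = -3*(-28298) = 84894)
1/(o(259, 155) + v) = 1/((-272 - 2/9*259) + 84894) = 1/((-272 - 518/9) + 84894) = 1/(-2966/9 + 84894) = 1/(761080/9) = 9/761080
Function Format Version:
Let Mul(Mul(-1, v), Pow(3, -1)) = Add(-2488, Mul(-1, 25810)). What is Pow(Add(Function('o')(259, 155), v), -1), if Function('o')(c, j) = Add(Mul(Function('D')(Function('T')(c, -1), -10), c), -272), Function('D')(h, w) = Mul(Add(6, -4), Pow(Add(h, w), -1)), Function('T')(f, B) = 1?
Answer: Rational(9, 761080) ≈ 1.1825e-5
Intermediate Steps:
Function('D')(h, w) = Mul(2, Pow(Add(h, w), -1))
Function('o')(c, j) = Add(-272, Mul(Rational(-2, 9), c)) (Function('o')(c, j) = Add(Mul(Mul(2, Pow(Add(1, -10), -1)), c), -272) = Add(Mul(Mul(2, Pow(-9, -1)), c), -272) = Add(Mul(Mul(2, Rational(-1, 9)), c), -272) = Add(Mul(Rational(-2, 9), c), -272) = Add(-272, Mul(Rational(-2, 9), c)))
v = 84894 (v = Mul(-3, Add(-2488, Mul(-1, 25810))) = Mul(-3, Add(-2488, -25810)) = Mul(-3, -28298) = 84894)
Pow(Add(Function('o')(259, 155), v), -1) = Pow(Add(Add(-272, Mul(Rational(-2, 9), 259)), 84894), -1) = Pow(Add(Add(-272, Rational(-518, 9)), 84894), -1) = Pow(Add(Rational(-2966, 9), 84894), -1) = Pow(Rational(761080, 9), -1) = Rational(9, 761080)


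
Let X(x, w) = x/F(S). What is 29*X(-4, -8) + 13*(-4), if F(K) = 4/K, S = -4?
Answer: 64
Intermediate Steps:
X(x, w) = -x (X(x, w) = x/((4/(-4))) = x/((4*(-¼))) = x/(-1) = x*(-1) = -x)
29*X(-4, -8) + 13*(-4) = 29*(-1*(-4)) + 13*(-4) = 29*4 - 52 = 116 - 52 = 64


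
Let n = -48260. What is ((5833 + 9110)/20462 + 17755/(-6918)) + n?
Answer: -1707939521324/35389029 ≈ -48262.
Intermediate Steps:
((5833 + 9110)/20462 + 17755/(-6918)) + n = ((5833 + 9110)/20462 + 17755/(-6918)) - 48260 = (14943*(1/20462) + 17755*(-1/6918)) - 48260 = (14943/20462 - 17755/6918) - 48260 = -64981784/35389029 - 48260 = -1707939521324/35389029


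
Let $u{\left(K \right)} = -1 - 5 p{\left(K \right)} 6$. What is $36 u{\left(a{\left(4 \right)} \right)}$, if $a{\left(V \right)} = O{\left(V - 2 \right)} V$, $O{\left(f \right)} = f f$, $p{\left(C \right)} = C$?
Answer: $-17316$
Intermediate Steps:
$O{\left(f \right)} = f^{2}$
$a{\left(V \right)} = V \left(-2 + V\right)^{2}$ ($a{\left(V \right)} = \left(V - 2\right)^{2} V = \left(-2 + V\right)^{2} V = V \left(-2 + V\right)^{2}$)
$u{\left(K \right)} = -1 - 30 K$ ($u{\left(K \right)} = -1 - 5 K 6 = -1 - 30 K$)
$36 u{\left(a{\left(4 \right)} \right)} = 36 \left(-1 - 30 \cdot 4 \left(-2 + 4\right)^{2}\right) = 36 \left(-1 - 30 \cdot 4 \cdot 2^{2}\right) = 36 \left(-1 - 30 \cdot 4 \cdot 4\right) = 36 \left(-1 - 480\right) = 36 \left(-481\right) = -17316$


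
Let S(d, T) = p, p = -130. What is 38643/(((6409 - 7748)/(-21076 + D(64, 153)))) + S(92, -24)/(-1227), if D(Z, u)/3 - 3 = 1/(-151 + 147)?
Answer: 3995706874711/6571812 ≈ 6.0801e+5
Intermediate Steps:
S(d, T) = -130
D(Z, u) = 33/4 (D(Z, u) = 9 + 3/(-151 + 147) = 9 + 3/(-4) = 9 + 3*(-1/4) = 9 - 3/4 = 33/4)
38643/(((6409 - 7748)/(-21076 + D(64, 153)))) + S(92, -24)/(-1227) = 38643/(((6409 - 7748)/(-21076 + 33/4))) - 130/(-1227) = 38643/((-1339/(-84271/4))) - 130*(-1/1227) = 38643/((-1339*(-4/84271))) + 130/1227 = 38643/(5356/84271) + 130/1227 = 38643*(84271/5356) + 130/1227 = 3256484253/5356 + 130/1227 = 3995706874711/6571812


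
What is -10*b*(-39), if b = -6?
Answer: -2340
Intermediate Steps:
-10*b*(-39) = -10*(-6)*(-39) = 60*(-39) = -2340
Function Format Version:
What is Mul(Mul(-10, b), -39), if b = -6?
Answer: -2340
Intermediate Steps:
Mul(Mul(-10, b), -39) = Mul(Mul(-10, -6), -39) = Mul(60, -39) = -2340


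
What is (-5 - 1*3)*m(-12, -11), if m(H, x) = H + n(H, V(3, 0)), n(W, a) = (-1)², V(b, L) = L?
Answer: 88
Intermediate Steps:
n(W, a) = 1
m(H, x) = 1 + H (m(H, x) = H + 1 = 1 + H)
(-5 - 1*3)*m(-12, -11) = (-5 - 1*3)*(1 - 12) = (-5 - 3)*(-11) = -8*(-11) = 88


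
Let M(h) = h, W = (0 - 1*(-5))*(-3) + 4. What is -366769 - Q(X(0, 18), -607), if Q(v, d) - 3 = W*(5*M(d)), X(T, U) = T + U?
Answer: -400157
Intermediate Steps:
W = -11 (W = (0 + 5)*(-3) + 4 = 5*(-3) + 4 = -15 + 4 = -11)
Q(v, d) = 3 - 55*d
-366769 - Q(X(0, 18), -607) = -366769 - (3 - 55*(-607)) = -366769 - (3 + 33385) = -366769 - 1*33388 = -366769 - 33388 = -400157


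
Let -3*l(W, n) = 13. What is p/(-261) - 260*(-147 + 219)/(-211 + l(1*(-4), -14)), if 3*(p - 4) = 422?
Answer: 21846458/252909 ≈ 86.381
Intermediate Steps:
p = 434/3 (p = 4 + (⅓)*422 = 4 + 422/3 = 434/3 ≈ 144.67)
l(W, n) = -13/3 (l(W, n) = -⅓*13 = -13/3)
p/(-261) - 260*(-147 + 219)/(-211 + l(1*(-4), -14)) = (434/3)/(-261) - 260*(-147 + 219)/(-211 - 13/3) = (434/3)*(-1/261) - 260/((-646/3/72)) = -434/783 - 260/((-646/3*1/72)) = -434/783 - 260/(-323/108) = -434/783 - 260*(-108/323) = -434/783 + 28080/323 = 21846458/252909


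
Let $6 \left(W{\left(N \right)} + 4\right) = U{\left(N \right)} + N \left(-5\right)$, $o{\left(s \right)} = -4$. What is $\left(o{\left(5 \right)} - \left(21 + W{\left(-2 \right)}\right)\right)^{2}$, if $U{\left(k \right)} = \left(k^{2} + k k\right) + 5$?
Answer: $\frac{22201}{36} \approx 616.69$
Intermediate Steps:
$U{\left(k \right)} = 5 + 2 k^{2}$ ($U{\left(k \right)} = \left(k^{2} + k^{2}\right) + 5 = 2 k^{2} + 5 = 5 + 2 k^{2}$)
$W{\left(N \right)} = - \frac{19}{6} - \frac{5 N}{6} + \frac{N^{2}}{3}$ ($W{\left(N \right)} = -4 + \frac{\left(5 + 2 N^{2}\right) + N \left(-5\right)}{6} = -4 + \frac{\left(5 + 2 N^{2}\right) - 5 N}{6} = -4 + \frac{5 - 5 N + 2 N^{2}}{6} = -4 + \left(\frac{5}{6} - \frac{5 N}{6} + \frac{N^{2}}{3}\right) = - \frac{19}{6} - \frac{5 N}{6} + \frac{N^{2}}{3}$)
$\left(o{\left(5 \right)} - \left(21 + W{\left(-2 \right)}\right)\right)^{2} = \left(-4 - \left(\frac{107}{6} + \frac{4}{3} + \frac{5}{3}\right)\right)^{2} = \left(-4 - \left(\frac{39}{2} + \frac{4}{3}\right)\right)^{2} = \left(-4 - \frac{125}{6}\right)^{2} = \left(- \frac{149}{6}\right)^{2} = \frac{22201}{36}$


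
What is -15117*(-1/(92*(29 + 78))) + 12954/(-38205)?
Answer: 150008603/125363340 ≈ 1.1966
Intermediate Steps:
-15117*(-1/(92*(29 + 78))) + 12954/(-38205) = -15117/((-92*107)) + 12954*(-1/38205) = -15117/(-9844) - 4318/12735 = -15117*(-1/9844) - 4318/12735 = 15117/9844 - 4318/12735 = 150008603/125363340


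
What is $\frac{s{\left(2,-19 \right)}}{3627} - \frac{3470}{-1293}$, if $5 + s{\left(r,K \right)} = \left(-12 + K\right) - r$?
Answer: $\frac{4178852}{1563237} \approx 2.6732$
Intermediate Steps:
$s{\left(r,K \right)} = -17 + K - r$ ($s{\left(r,K \right)} = -5 - \left(12 + r - K\right) = -17 + K - r$)
$\frac{s{\left(2,-19 \right)}}{3627} - \frac{3470}{-1293} = \frac{-17 - 19 - 2}{3627} - \frac{3470}{-1293} = \left(-17 - 19 - 2\right) \frac{1}{3627} - - \frac{3470}{1293} = \left(-38\right) \frac{1}{3627} + \frac{3470}{1293} = - \frac{38}{3627} + \frac{3470}{1293} = \frac{4178852}{1563237}$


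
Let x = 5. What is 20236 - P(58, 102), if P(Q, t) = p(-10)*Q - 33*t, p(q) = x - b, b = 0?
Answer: 23312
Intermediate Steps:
p(q) = 5 (p(q) = 5 - 1*0 = 5 + 0 = 5)
P(Q, t) = -33*t + 5*Q (P(Q, t) = 5*Q - 33*t = -33*t + 5*Q)
20236 - P(58, 102) = 20236 - (-33*102 + 5*58) = 20236 - (-3366 + 290) = 20236 - 1*(-3076) = 20236 + 3076 = 23312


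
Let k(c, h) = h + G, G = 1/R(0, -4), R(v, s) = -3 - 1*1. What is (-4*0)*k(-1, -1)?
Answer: 0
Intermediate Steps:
R(v, s) = -4 (R(v, s) = -3 - 1 = -4)
G = -1/4 (G = 1/(-4) = -1/4 ≈ -0.25000)
k(c, h) = -1/4 + h (k(c, h) = h - 1/4 = -1/4 + h)
(-4*0)*k(-1, -1) = (-4*0)*(-1/4 - 1) = 0*(-5/4) = 0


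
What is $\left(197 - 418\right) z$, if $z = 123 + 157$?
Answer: $-61880$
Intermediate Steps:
$z = 280$
$\left(197 - 418\right) z = \left(197 - 418\right) 280 = \left(-221\right) 280 = -61880$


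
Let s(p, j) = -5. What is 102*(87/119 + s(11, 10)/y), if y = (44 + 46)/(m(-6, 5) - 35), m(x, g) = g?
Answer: 1712/7 ≈ 244.57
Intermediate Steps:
y = -3 (y = (44 + 46)/(5 - 35) = 90/(-30) = 90*(-1/30) = -3)
102*(87/119 + s(11, 10)/y) = 102*(87/119 - 5/(-3)) = 102*(87*(1/119) - 5*(-⅓)) = 102*(87/119 + 5/3) = 102*(856/357) = 1712/7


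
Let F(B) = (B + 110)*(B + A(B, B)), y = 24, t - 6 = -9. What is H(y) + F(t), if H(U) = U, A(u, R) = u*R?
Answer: 666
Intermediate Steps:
t = -3 (t = 6 - 9 = -3)
A(u, R) = R*u
F(B) = (110 + B)*(B + B**2) (F(B) = (B + 110)*(B + B*B) = (110 + B)*(B + B**2))
H(y) + F(t) = 24 - 3*(110 + (-3)**2 + 111*(-3)) = 24 - 3*(110 + 9 - 333) = 24 - 3*(-214) = 24 + 642 = 666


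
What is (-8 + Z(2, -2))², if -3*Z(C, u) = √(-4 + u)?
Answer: (24 + I*√6)²/9 ≈ 63.333 + 13.064*I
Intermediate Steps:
Z(C, u) = -√(-4 + u)/3
(-8 + Z(2, -2))² = (-8 - √(-4 - 2)/3)² = (-8 - I*√6/3)²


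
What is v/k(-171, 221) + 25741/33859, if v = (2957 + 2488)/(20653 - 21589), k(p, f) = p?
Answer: 478262639/602148456 ≈ 0.79426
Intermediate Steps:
v = -605/104 (v = 5445/(-936) = 5445*(-1/936) = -605/104 ≈ -5.8173)
v/k(-171, 221) + 25741/33859 = -605/104/(-171) + 25741/33859 = -605/104*(-1/171) + 25741*(1/33859) = 605/17784 + 25741/33859 = 478262639/602148456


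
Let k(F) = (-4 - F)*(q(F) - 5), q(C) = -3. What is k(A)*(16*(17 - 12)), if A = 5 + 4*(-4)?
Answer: -4480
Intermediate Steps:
A = -11 (A = 5 - 16 = -11)
k(F) = 32 + 8*F (k(F) = (-4 - F)*(-3 - 5) = (-4 - F)*(-8) = 32 + 8*F)
k(A)*(16*(17 - 12)) = (32 + 8*(-11))*(16*(17 - 12)) = (32 - 88)*(16*5) = -56*80 = -4480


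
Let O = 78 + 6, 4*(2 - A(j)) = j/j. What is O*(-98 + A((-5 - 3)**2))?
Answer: -8085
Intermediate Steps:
A(j) = 7/4 (A(j) = 2 - j/(4*j) = 2 - 1/4*1 = 2 - 1/4 = 7/4)
O = 84
O*(-98 + A((-5 - 3)**2)) = 84*(-98 + 7/4) = 84*(-385/4) = -8085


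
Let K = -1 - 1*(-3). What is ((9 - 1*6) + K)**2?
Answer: 25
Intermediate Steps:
K = 2 (K = -1 + 3 = 2)
((9 - 1*6) + K)**2 = ((9 - 1*6) + 2)**2 = ((9 - 6) + 2)**2 = (3 + 2)**2 = 5**2 = 25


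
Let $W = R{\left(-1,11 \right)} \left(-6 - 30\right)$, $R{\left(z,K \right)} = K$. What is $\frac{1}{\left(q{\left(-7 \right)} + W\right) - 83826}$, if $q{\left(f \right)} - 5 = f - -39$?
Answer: $- \frac{1}{84185} \approx -1.1879 \cdot 10^{-5}$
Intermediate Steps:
$q{\left(f \right)} = 44 + f$ ($q{\left(f \right)} = 5 + \left(f - -39\right) = 5 + \left(f + 39\right) = 5 + \left(39 + f\right) = 44 + f$)
$W = -396$ ($W = 11 \left(-6 - 30\right) = 11 \left(-36\right) = -396$)
$\frac{1}{\left(q{\left(-7 \right)} + W\right) - 83826} = \frac{1}{\left(\left(44 - 7\right) - 396\right) - 83826} = \frac{1}{\left(37 - 396\right) - 83826} = \frac{1}{-359 - 83826} = \frac{1}{-84185} = - \frac{1}{84185}$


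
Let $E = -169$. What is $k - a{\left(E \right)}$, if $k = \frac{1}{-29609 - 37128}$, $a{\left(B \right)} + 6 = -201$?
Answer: $\frac{13814558}{66737} \approx 207.0$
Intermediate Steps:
$a{\left(B \right)} = -207$ ($a{\left(B \right)} = -6 - 201 = -207$)
$k = - \frac{1}{66737}$ ($k = \frac{1}{-66737} = - \frac{1}{66737} \approx -1.4984 \cdot 10^{-5}$)
$k - a{\left(E \right)} = - \frac{1}{66737} - -207 = - \frac{1}{66737} + 207 = \frac{13814558}{66737}$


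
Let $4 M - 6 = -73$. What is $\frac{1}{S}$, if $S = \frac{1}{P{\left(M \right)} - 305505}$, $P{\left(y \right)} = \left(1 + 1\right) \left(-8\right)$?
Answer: $-305521$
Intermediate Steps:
$M = - \frac{67}{4}$ ($M = \frac{3}{2} + \frac{1}{4} \left(-73\right) = \frac{3}{2} - \frac{73}{4} = - \frac{67}{4} \approx -16.75$)
$P{\left(y \right)} = -16$ ($P{\left(y \right)} = 2 \left(-8\right) = -16$)
$S = - \frac{1}{305521}$ ($S = \frac{1}{-16 - 305505} = \frac{1}{-305521} = - \frac{1}{305521} \approx -3.2731 \cdot 10^{-6}$)
$\frac{1}{S} = \frac{1}{- \frac{1}{305521}} = -305521$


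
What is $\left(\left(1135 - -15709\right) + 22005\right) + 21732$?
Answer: $60581$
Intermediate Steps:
$\left(\left(1135 - -15709\right) + 22005\right) + 21732 = \left(\left(1135 + 15709\right) + 22005\right) + 21732 = \left(16844 + 22005\right) + 21732 = 38849 + 21732 = 60581$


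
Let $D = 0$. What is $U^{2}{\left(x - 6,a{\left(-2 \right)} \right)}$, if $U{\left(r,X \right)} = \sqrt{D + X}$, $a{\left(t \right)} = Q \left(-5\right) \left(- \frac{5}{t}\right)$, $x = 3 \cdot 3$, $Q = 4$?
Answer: $-50$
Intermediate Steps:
$x = 9$
$a{\left(t \right)} = \frac{100}{t}$ ($a{\left(t \right)} = 4 \left(-5\right) \left(- \frac{5}{t}\right) = - 20 \left(- \frac{5}{t}\right) = \frac{100}{t}$)
$U{\left(r,X \right)} = \sqrt{X}$ ($U{\left(r,X \right)} = \sqrt{0 + X} = \sqrt{X}$)
$U^{2}{\left(x - 6,a{\left(-2 \right)} \right)} = \left(\sqrt{\frac{100}{-2}}\right)^{2} = \left(\sqrt{100 \left(- \frac{1}{2}\right)}\right)^{2} = \left(\sqrt{-50}\right)^{2} = \left(5 i \sqrt{2}\right)^{2} = -50$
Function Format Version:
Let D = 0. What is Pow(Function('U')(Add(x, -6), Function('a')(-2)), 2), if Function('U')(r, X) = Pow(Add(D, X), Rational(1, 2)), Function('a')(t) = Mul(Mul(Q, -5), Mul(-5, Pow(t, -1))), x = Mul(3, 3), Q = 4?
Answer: -50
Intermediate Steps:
x = 9
Function('a')(t) = Mul(100, Pow(t, -1)) (Function('a')(t) = Mul(Mul(4, -5), Mul(-5, Pow(t, -1))) = Mul(-20, Mul(-5, Pow(t, -1))) = Mul(100, Pow(t, -1)))
Function('U')(r, X) = Pow(X, Rational(1, 2)) (Function('U')(r, X) = Pow(Add(0, X), Rational(1, 2)) = Pow(X, Rational(1, 2)))
Pow(Function('U')(Add(x, -6), Function('a')(-2)), 2) = Pow(Pow(Mul(100, Pow(-2, -1)), Rational(1, 2)), 2) = Pow(Pow(Mul(100, Rational(-1, 2)), Rational(1, 2)), 2) = Pow(Pow(-50, Rational(1, 2)), 2) = Pow(Mul(5, I, Pow(2, Rational(1, 2))), 2) = -50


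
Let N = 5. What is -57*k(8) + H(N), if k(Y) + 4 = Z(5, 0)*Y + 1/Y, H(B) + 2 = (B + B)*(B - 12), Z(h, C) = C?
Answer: 1191/8 ≈ 148.88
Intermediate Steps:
H(B) = -2 + 2*B*(-12 + B) (H(B) = -2 + (B + B)*(B - 12) = -2 + (2*B)*(-12 + B) = -2 + 2*B*(-12 + B))
k(Y) = -4 + 1/Y (k(Y) = -4 + (0*Y + 1/Y) = -4 + (0 + 1/Y) = -4 + 1/Y)
-57*k(8) + H(N) = -57*(-4 + 1/8) + (-2 - 24*5 + 2*5**2) = -57*(-4 + 1/8) + (-2 - 120 + 2*25) = -57*(-31/8) + (-2 - 120 + 50) = 1767/8 - 72 = 1191/8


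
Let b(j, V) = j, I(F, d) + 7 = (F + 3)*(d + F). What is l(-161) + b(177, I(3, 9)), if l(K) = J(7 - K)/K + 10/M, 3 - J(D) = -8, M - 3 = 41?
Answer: 627497/3542 ≈ 177.16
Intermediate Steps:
M = 44 (M = 3 + 41 = 44)
I(F, d) = -7 + (3 + F)*(F + d) (I(F, d) = -7 + (F + 3)*(d + F) = -7 + (3 + F)*(F + d))
J(D) = 11 (J(D) = 3 - 1*(-8) = 3 + 8 = 11)
l(K) = 5/22 + 11/K (l(K) = 11/K + 10/44 = 11/K + 10*(1/44) = 11/K + 5/22 = 5/22 + 11/K)
l(-161) + b(177, I(3, 9)) = (5/22 + 11/(-161)) + 177 = (5/22 + 11*(-1/161)) + 177 = (5/22 - 11/161) + 177 = 563/3542 + 177 = 627497/3542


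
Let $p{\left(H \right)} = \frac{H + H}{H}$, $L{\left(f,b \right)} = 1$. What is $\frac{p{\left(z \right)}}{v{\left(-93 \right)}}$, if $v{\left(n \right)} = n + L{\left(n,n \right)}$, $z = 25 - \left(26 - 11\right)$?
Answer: $- \frac{1}{46} \approx -0.021739$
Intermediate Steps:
$z = 10$ ($z = 25 - \left(26 - 11\right) = 25 - 15 = 10$)
$v{\left(n \right)} = 1 + n$ ($v{\left(n \right)} = n + 1 = 1 + n$)
$p{\left(H \right)} = 2$ ($p{\left(H \right)} = \frac{2 H}{H} = 2$)
$\frac{p{\left(z \right)}}{v{\left(-93 \right)}} = \frac{2}{1 - 93} = \frac{2}{-92} = 2 \left(- \frac{1}{92}\right) = - \frac{1}{46}$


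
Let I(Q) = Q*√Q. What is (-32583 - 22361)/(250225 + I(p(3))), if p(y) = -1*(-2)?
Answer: -13748362400/62612550617 + 109888*√2/62612550617 ≈ -0.21958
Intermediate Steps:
p(y) = 2
I(Q) = Q^(3/2)
(-32583 - 22361)/(250225 + I(p(3))) = (-32583 - 22361)/(250225 + 2^(3/2)) = -54944/(250225 + 2*√2)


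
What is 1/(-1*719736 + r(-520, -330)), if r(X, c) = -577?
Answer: -1/720313 ≈ -1.3883e-6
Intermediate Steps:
1/(-1*719736 + r(-520, -330)) = 1/(-1*719736 - 577) = 1/(-719736 - 577) = 1/(-720313) = -1/720313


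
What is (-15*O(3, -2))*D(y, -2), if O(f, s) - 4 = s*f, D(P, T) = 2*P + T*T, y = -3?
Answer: -60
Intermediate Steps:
D(P, T) = T² + 2*P (D(P, T) = 2*P + T² = T² + 2*P)
O(f, s) = 4 + f*s (O(f, s) = 4 + s*f = 4 + f*s)
(-15*O(3, -2))*D(y, -2) = (-15*(4 + 3*(-2)))*((-2)² + 2*(-3)) = (-15*(4 - 6))*(4 - 6) = -15*(-2)*(-2) = 30*(-2) = -60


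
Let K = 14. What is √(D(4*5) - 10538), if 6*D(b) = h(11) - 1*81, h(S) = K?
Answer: I*√379770/6 ≈ 102.71*I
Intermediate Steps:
h(S) = 14
D(b) = -67/6 (D(b) = (14 - 1*81)/6 = (14 - 81)/6 = (⅙)*(-67) = -67/6)
√(D(4*5) - 10538) = √(-67/6 - 10538) = √(-63295/6) = I*√379770/6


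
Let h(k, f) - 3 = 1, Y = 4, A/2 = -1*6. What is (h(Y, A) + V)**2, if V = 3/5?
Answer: 529/25 ≈ 21.160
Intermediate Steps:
A = -12 (A = 2*(-1*6) = 2*(-6) = -12)
h(k, f) = 4 (h(k, f) = 3 + 1 = 4)
V = 3/5 (V = 3*(1/5) = 3/5 ≈ 0.60000)
(h(Y, A) + V)**2 = (4 + 3/5)**2 = (23/5)**2 = 529/25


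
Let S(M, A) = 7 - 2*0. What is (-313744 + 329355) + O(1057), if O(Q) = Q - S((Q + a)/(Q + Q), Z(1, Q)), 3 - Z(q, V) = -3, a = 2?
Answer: 16661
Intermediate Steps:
Z(q, V) = 6 (Z(q, V) = 3 - 1*(-3) = 3 + 3 = 6)
S(M, A) = 7 (S(M, A) = 7 + 0 = 7)
O(Q) = -7 + Q (O(Q) = Q - 1*7 = Q - 7 = -7 + Q)
(-313744 + 329355) + O(1057) = (-313744 + 329355) + (-7 + 1057) = 15611 + 1050 = 16661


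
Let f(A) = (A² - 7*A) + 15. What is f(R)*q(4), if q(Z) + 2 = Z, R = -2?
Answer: 66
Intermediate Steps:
q(Z) = -2 + Z
f(A) = 15 + A² - 7*A
f(R)*q(4) = (15 + (-2)² - 7*(-2))*(-2 + 4) = (15 + 4 + 14)*2 = 33*2 = 66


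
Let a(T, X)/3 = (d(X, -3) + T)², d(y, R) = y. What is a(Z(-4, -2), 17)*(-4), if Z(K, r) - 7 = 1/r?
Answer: -6627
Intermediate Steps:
Z(K, r) = 7 + 1/r
a(T, X) = 3*(T + X)² (a(T, X) = 3*(X + T)² = 3*(T + X)²)
a(Z(-4, -2), 17)*(-4) = (3*((7 + 1/(-2)) + 17)²)*(-4) = (3*((7 - ½) + 17)²)*(-4) = (3*(13/2 + 17)²)*(-4) = (3*(47/2)²)*(-4) = (3*(2209/4))*(-4) = (6627/4)*(-4) = -6627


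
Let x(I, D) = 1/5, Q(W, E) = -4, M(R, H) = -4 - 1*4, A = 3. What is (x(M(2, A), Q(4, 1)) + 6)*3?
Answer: 93/5 ≈ 18.600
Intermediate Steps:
M(R, H) = -8 (M(R, H) = -4 - 4 = -8)
x(I, D) = ⅕
(x(M(2, A), Q(4, 1)) + 6)*3 = (⅕ + 6)*3 = (31/5)*3 = 93/5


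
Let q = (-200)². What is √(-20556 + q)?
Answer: 2*√4861 ≈ 139.44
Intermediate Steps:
q = 40000
√(-20556 + q) = √(-20556 + 40000) = √19444 = 2*√4861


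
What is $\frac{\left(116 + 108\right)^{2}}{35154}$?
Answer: $\frac{3584}{2511} \approx 1.4273$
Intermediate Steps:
$\frac{\left(116 + 108\right)^{2}}{35154} = 224^{2} \cdot \frac{1}{35154} = 50176 \cdot \frac{1}{35154} = \frac{3584}{2511}$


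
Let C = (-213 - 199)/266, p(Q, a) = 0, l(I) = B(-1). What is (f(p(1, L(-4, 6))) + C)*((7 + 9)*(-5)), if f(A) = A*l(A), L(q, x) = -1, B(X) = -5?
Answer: 16480/133 ≈ 123.91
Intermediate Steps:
l(I) = -5
f(A) = -5*A (f(A) = A*(-5) = -5*A)
C = -206/133 (C = -412*1/266 = -206/133 ≈ -1.5489)
(f(p(1, L(-4, 6))) + C)*((7 + 9)*(-5)) = (-5*0 - 206/133)*((7 + 9)*(-5)) = (0 - 206/133)*(16*(-5)) = -206/133*(-80) = 16480/133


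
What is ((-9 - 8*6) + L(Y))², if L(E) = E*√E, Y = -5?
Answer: 3124 + 570*I*√5 ≈ 3124.0 + 1274.6*I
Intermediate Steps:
L(E) = E^(3/2)
((-9 - 8*6) + L(Y))² = ((-9 - 8*6) + (-5)^(3/2))² = ((-9 - 48) - 5*I*√5)² = (-57 - 5*I*√5)²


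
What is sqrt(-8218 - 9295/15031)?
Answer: I*sqrt(1856840350643)/15031 ≈ 90.657*I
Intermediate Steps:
sqrt(-8218 - 9295/15031) = sqrt(-123534053/15031) = I*sqrt(1856840350643)/15031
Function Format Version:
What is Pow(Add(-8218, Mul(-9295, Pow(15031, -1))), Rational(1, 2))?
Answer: Mul(Rational(1, 15031), I, Pow(1856840350643, Rational(1, 2))) ≈ Mul(90.657, I)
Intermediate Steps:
Pow(Add(-8218, Mul(-9295, Pow(15031, -1))), Rational(1, 2)) = Pow(Add(-8218, Mul(-9295, Rational(1, 15031))), Rational(1, 2)) = Pow(Add(-8218, Rational(-9295, 15031)), Rational(1, 2)) = Pow(Rational(-123534053, 15031), Rational(1, 2)) = Mul(Rational(1, 15031), I, Pow(1856840350643, Rational(1, 2)))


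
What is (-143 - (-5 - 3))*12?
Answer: -1620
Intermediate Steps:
(-143 - (-5 - 3))*12 = (-143 - 1*(-8))*12 = (-143 + 8)*12 = -135*12 = -1620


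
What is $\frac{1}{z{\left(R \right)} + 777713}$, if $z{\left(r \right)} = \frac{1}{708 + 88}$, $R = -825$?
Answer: $\frac{796}{619059549} \approx 1.2858 \cdot 10^{-6}$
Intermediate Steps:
$z{\left(r \right)} = \frac{1}{796}$
$\frac{1}{z{\left(R \right)} + 777713} = \frac{1}{\frac{1}{796} + 777713} = \frac{1}{\frac{619059549}{796}} = \frac{796}{619059549}$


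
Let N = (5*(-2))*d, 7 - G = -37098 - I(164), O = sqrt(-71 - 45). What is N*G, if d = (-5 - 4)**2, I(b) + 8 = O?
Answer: -30048570 - 1620*I*sqrt(29) ≈ -3.0049e+7 - 8724.0*I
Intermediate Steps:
O = 2*I*sqrt(29) (O = sqrt(-116) = 2*I*sqrt(29) ≈ 10.77*I)
I(b) = -8 + 2*I*sqrt(29)
d = 81 (d = (-9)**2 = 81)
G = 37097 + 2*I*sqrt(29) (G = 7 - (-37098 - (-8 + 2*I*sqrt(29))) = 7 - (-37098 + (8 - 2*I*sqrt(29))) = 7 - (-37090 - 2*I*sqrt(29)) = 7 + (37090 + 2*I*sqrt(29)) = 37097 + 2*I*sqrt(29) ≈ 37097.0 + 10.77*I)
N = -810 (N = (5*(-2))*81 = -10*81 = -810)
N*G = -810*(37097 + 2*I*sqrt(29)) = -30048570 - 1620*I*sqrt(29)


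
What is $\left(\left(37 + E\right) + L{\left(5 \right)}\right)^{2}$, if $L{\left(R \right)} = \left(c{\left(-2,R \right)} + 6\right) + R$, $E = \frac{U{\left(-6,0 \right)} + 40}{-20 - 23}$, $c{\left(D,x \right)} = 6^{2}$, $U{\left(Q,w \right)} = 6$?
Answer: $\frac{12716356}{1849} \approx 6877.4$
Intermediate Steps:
$c{\left(D,x \right)} = 36$
$E = - \frac{46}{43}$ ($E = \frac{6 + 40}{-20 - 23} = \frac{46}{-43} = 46 \left(- \frac{1}{43}\right) = - \frac{46}{43} \approx -1.0698$)
$L{\left(R \right)} = 42 + R$ ($L{\left(R \right)} = \left(36 + 6\right) + R = 42 + R$)
$\left(\left(37 + E\right) + L{\left(5 \right)}\right)^{2} = \left(\left(37 - \frac{46}{43}\right) + \left(42 + 5\right)\right)^{2} = \left(\frac{1545}{43} + 47\right)^{2} = \left(\frac{3566}{43}\right)^{2} = \frac{12716356}{1849}$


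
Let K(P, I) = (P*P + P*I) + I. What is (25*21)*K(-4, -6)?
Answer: 17850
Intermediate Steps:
K(P, I) = I + P**2 + I*P (K(P, I) = (P**2 + I*P) + I = I + P**2 + I*P)
(25*21)*K(-4, -6) = (25*21)*(-6 + (-4)**2 - 6*(-4)) = 525*(-6 + 16 + 24) = 525*34 = 17850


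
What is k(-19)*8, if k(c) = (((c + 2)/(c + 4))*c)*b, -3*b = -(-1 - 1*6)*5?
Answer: 18088/9 ≈ 2009.8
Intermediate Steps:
b = -35/3 (b = -(-(-1 - 1*6))*5/3 = -(-(-1 - 6))*5/3 = -(-1*(-7))*5/3 = -7*5/3 = -⅓*35 = -35/3 ≈ -11.667)
k(c) = -35*c*(2 + c)/(3*(4 + c)) (k(c) = (((c + 2)/(c + 4))*c)*(-35/3) = (((2 + c)/(4 + c))*c)*(-35/3) = (c*(2 + c)/(4 + c))*(-35/3) = -35*c*(2 + c)/(3*(4 + c)))
k(-19)*8 = -35*(-19)*(2 - 19)/(12 + 3*(-19))*8 = -35*(-19)*(-17)/(12 - 57)*8 = -35*(-19)*(-17)/(-45)*8 = -35*(-19)*(-1/45)*(-17)*8 = (2261/9)*8 = 18088/9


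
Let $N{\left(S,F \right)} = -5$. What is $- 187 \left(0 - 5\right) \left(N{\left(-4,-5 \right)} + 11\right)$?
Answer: $5610$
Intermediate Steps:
$- 187 \left(0 - 5\right) \left(N{\left(-4,-5 \right)} + 11\right) = - 187 \left(0 - 5\right) \left(-5 + 11\right) = - 187 \left(0 - 5\right) 6 = - 187 \left(\left(-5\right) 6\right) = \left(-187\right) \left(-30\right) = 5610$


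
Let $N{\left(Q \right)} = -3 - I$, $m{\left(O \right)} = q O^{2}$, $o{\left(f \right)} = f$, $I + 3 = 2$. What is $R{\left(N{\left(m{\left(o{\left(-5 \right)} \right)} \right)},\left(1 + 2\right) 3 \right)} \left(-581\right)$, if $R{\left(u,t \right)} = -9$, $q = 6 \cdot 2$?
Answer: $5229$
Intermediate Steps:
$I = -1$ ($I = -3 + 2 = -1$)
$q = 12$
$m{\left(O \right)} = 12 O^{2}$
$N{\left(Q \right)} = -2$ ($N{\left(Q \right)} = -3 - -1 = -3 + 1 = -2$)
$R{\left(N{\left(m{\left(o{\left(-5 \right)} \right)} \right)},\left(1 + 2\right) 3 \right)} \left(-581\right) = \left(-9\right) \left(-581\right) = 5229$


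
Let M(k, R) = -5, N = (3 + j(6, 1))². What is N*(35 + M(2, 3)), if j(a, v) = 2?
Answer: 750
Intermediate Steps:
N = 25 (N = (3 + 2)² = 5² = 25)
N*(35 + M(2, 3)) = 25*(35 - 5) = 25*30 = 750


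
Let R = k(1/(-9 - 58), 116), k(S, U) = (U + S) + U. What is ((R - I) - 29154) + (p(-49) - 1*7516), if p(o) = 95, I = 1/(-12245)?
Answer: -29816354523/820415 ≈ -36343.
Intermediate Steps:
I = -1/12245 ≈ -8.1666e-5
k(S, U) = S + 2*U (k(S, U) = (S + U) + U = S + 2*U)
R = 15543/67 (R = 1/(-9 - 58) + 2*116 = 1/(-67) + 232 = -1/67 + 232 = 15543/67 ≈ 231.99)
((R - I) - 29154) + (p(-49) - 1*7516) = ((15543/67 - 1*(-1/12245)) - 29154) + (95 - 1*7516) = ((15543/67 + 1/12245) - 29154) + (95 - 7516) = (190324102/820415 - 29154) - 7421 = -23728054808/820415 - 7421 = -29816354523/820415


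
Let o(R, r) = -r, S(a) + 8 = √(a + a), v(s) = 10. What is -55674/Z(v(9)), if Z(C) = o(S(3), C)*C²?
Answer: 27837/500 ≈ 55.674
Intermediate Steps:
S(a) = -8 + √2*√a (S(a) = -8 + √(a + a) = -8 + √(2*a) = -8 + √2*√a)
Z(C) = -C³ (Z(C) = (-C)*C² = -C³)
-55674/Z(v(9)) = -55674/((-1*10³)) = -55674/((-1*1000)) = -55674/(-1000) = -55674*(-1/1000) = 27837/500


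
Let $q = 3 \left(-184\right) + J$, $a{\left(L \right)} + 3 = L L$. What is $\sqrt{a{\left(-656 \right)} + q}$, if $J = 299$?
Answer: $64 \sqrt{105} \approx 655.8$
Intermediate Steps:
$a{\left(L \right)} = -3 + L^{2}$ ($a{\left(L \right)} = -3 + L L = -3 + L^{2}$)
$q = -253$ ($q = 3 \left(-184\right) + 299 = -552 + 299 = -253$)
$\sqrt{a{\left(-656 \right)} + q} = \sqrt{\left(-3 + \left(-656\right)^{2}\right) - 253} = \sqrt{\left(-3 + 430336\right) - 253} = \sqrt{430333 - 253} = \sqrt{430080} = 64 \sqrt{105}$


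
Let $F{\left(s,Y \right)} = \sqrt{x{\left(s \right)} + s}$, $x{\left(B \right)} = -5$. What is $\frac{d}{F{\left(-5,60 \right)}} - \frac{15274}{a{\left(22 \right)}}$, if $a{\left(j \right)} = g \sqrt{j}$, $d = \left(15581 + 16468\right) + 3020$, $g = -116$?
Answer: $\frac{7637 \sqrt{22}}{1276} - \frac{35069 i \sqrt{10}}{10} \approx 28.073 - 11090.0 i$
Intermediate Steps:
$F{\left(s,Y \right)} = \sqrt{-5 + s}$
$d = 35069$ ($d = 32049 + 3020 = 35069$)
$a{\left(j \right)} = - 116 \sqrt{j}$
$\frac{d}{F{\left(-5,60 \right)}} - \frac{15274}{a{\left(22 \right)}} = \frac{35069}{\sqrt{-5 - 5}} - \frac{15274}{\left(-116\right) \sqrt{22}} = \frac{35069}{\sqrt{-10}} - 15274 \left(- \frac{\sqrt{22}}{2552}\right) = \frac{35069}{i \sqrt{10}} + \frac{7637 \sqrt{22}}{1276} = 35069 \left(- \frac{i \sqrt{10}}{10}\right) + \frac{7637 \sqrt{22}}{1276} = - \frac{35069 i \sqrt{10}}{10} + \frac{7637 \sqrt{22}}{1276} = \frac{7637 \sqrt{22}}{1276} - \frac{35069 i \sqrt{10}}{10}$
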